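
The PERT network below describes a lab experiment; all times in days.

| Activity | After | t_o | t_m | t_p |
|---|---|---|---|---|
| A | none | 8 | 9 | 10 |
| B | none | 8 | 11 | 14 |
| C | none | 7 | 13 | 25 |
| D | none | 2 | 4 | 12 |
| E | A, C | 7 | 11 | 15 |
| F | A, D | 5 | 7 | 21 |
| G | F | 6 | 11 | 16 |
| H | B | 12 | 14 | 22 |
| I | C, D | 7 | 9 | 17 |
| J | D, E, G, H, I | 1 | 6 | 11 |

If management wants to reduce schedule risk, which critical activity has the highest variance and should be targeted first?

te_A = (8 + 4·9 + 10)/6 = 54/6 = 9; σ²_A = ((10−8)/6)² = 0.111
te_B = (8 + 4·11 + 14)/6 = 66/6 = 11; σ²_B = ((14−8)/6)² = 1.000
te_C = (7 + 4·13 + 25)/6 = 84/6 = 14; σ²_C = ((25−7)/6)² = 9.000
te_D = (2 + 4·4 + 12)/6 = 30/6 = 5; σ²_D = ((12−2)/6)² = 2.778
te_E = (7 + 4·11 + 15)/6 = 66/6 = 11; σ²_E = ((15−7)/6)² = 1.778
te_F = (5 + 4·7 + 21)/6 = 54/6 = 9; σ²_F = ((21−5)/6)² = 7.111
te_G = (6 + 4·11 + 16)/6 = 66/6 = 11; σ²_G = ((16−6)/6)² = 2.778
te_H = (12 + 4·14 + 22)/6 = 90/6 = 15; σ²_H = ((22−12)/6)² = 2.778
te_I = (7 + 4·9 + 17)/6 = 60/6 = 10; σ²_I = ((17−7)/6)² = 2.778
te_J = (1 + 4·6 + 11)/6 = 36/6 = 6; σ²_J = ((11−1)/6)² = 2.778

Forward pass:
ES_A = 0; EF_A = 9
ES_B = 0; EF_B = 11
ES_C = 0; EF_C = 14
ES_D = 0; EF_D = 5
ES_E = max(EF_A=9, EF_C=14) = 14; EF_E = 14+11 = 25
ES_F = max(EF_A=9, EF_D=5) = 9; EF_F = 9+9 = 18
ES_G = 18; EF_G = 18+11 = 29
ES_H = 11; EF_H = 11+15 = 26
ES_I = max(EF_C=14, EF_D=5) = 14; EF_I = 14+10 = 24
ES_J = max(EF_D=5, EF_E=25, EF_G=29, EF_H=26, EF_I=24) = 29; EF_J = 29+6 = 35
Expected project duration μ = 35 days. Critical path: A → F → G → J.

Variances on critical path: σ²_A=0.111, σ²_F=7.111, σ²_G=2.778, σ²_J=2.778.
Largest is σ²_F = 7.111.

F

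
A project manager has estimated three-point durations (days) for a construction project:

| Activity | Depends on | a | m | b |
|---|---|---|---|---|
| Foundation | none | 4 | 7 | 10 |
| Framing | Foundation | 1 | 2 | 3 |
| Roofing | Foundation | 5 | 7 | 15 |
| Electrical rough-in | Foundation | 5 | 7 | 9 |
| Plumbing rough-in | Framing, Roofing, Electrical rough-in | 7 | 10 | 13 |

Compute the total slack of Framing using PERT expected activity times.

6 days

te_Foundation = (4 + 4·7 + 10)/6 = 42/6 = 7
te_Framing = (1 + 4·2 + 3)/6 = 12/6 = 2
te_Roofing = (5 + 4·7 + 15)/6 = 48/6 = 8
te_Electrical rough-in = (5 + 4·7 + 9)/6 = 42/6 = 7
te_Plumbing rough-in = (7 + 4·10 + 13)/6 = 60/6 = 10

Forward pass:
ES_Foundation = 0; EF_Foundation = 7
ES_Framing = 7; EF_Framing = 7+2 = 9
ES_Roofing = 7; EF_Roofing = 7+8 = 15
ES_Electrical rough-in = 7; EF_Electrical rough-in = 7+7 = 14
ES_Plumbing rough-in = max(EF_Framing=9, EF_Roofing=15, EF_Electrical rough-in=14) = 15; EF_Plumbing rough-in = 15+10 = 25
Expected project duration μ = 25 days. Critical path: Foundation → Roofing → Plumbing rough-in.

Backward pass:
LF_Plumbing rough-in = 25; LS_Plumbing rough-in = 25−10 = 15
LF_Electrical rough-in = LS_Plumbing rough-in = 15; LS_Electrical rough-in = 15−7 = 8
LF_Roofing = LS_Plumbing rough-in = 15; LS_Roofing = 15−8 = 7
LF_Framing = LS_Plumbing rough-in = 15; LS_Framing = 15−2 = 13
LF_Foundation = min(LS_Framing=13, LS_Roofing=7, LS_Electrical rough-in=8) = 7; LS_Foundation = 7−7 = 0
Slack_Framing = LS_Framing − ES_Framing = 13 − 7 = 6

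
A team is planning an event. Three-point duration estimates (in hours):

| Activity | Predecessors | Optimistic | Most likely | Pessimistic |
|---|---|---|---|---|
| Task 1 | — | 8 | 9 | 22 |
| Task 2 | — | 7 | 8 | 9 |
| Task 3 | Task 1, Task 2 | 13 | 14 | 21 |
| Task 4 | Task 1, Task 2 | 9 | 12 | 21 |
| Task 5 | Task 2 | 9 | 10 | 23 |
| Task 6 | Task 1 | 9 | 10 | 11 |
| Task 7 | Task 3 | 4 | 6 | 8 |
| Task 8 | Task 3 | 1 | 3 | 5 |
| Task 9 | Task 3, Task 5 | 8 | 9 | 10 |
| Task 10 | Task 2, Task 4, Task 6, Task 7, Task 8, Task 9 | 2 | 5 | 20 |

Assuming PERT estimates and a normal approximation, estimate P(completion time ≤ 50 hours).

te_Task 1 = (8 + 4·9 + 22)/6 = 66/6 = 11; σ²_Task 1 = ((22−8)/6)² = 5.444
te_Task 2 = (7 + 4·8 + 9)/6 = 48/6 = 8; σ²_Task 2 = ((9−7)/6)² = 0.111
te_Task 3 = (13 + 4·14 + 21)/6 = 90/6 = 15; σ²_Task 3 = ((21−13)/6)² = 1.778
te_Task 4 = (9 + 4·12 + 21)/6 = 78/6 = 13; σ²_Task 4 = ((21−9)/6)² = 4.000
te_Task 5 = (9 + 4·10 + 23)/6 = 72/6 = 12; σ²_Task 5 = ((23−9)/6)² = 5.444
te_Task 6 = (9 + 4·10 + 11)/6 = 60/6 = 10; σ²_Task 6 = ((11−9)/6)² = 0.111
te_Task 7 = (4 + 4·6 + 8)/6 = 36/6 = 6; σ²_Task 7 = ((8−4)/6)² = 0.444
te_Task 8 = (1 + 4·3 + 5)/6 = 18/6 = 3; σ²_Task 8 = ((5−1)/6)² = 0.444
te_Task 9 = (8 + 4·9 + 10)/6 = 54/6 = 9; σ²_Task 9 = ((10−8)/6)² = 0.111
te_Task 10 = (2 + 4·5 + 20)/6 = 42/6 = 7; σ²_Task 10 = ((20−2)/6)² = 9.000

Forward pass:
ES_Task 1 = 0; EF_Task 1 = 11
ES_Task 2 = 0; EF_Task 2 = 8
ES_Task 3 = max(EF_Task 1=11, EF_Task 2=8) = 11; EF_Task 3 = 11+15 = 26
ES_Task 4 = max(EF_Task 1=11, EF_Task 2=8) = 11; EF_Task 4 = 11+13 = 24
ES_Task 5 = 8; EF_Task 5 = 8+12 = 20
ES_Task 6 = 11; EF_Task 6 = 11+10 = 21
ES_Task 7 = 26; EF_Task 7 = 26+6 = 32
ES_Task 8 = 26; EF_Task 8 = 26+3 = 29
ES_Task 9 = max(EF_Task 3=26, EF_Task 5=20) = 26; EF_Task 9 = 26+9 = 35
ES_Task 10 = max(EF_Task 2=8, EF_Task 4=24, EF_Task 6=21, EF_Task 7=32, EF_Task 8=29, EF_Task 9=35) = 35; EF_Task 10 = 35+7 = 42
Expected project duration μ = 42 hours. Critical path: Task 1 → Task 3 → Task 9 → Task 10.

Variance along critical path = 5.444 + 1.778 + 0.111 + 9.000 = 16.333; σ = √16.333 = 4.041 hours.
Z = (50 − 42) / 4.041 = 1.979
P(T ≤ 50) = Φ(1.979) ≈ 0.976

0.976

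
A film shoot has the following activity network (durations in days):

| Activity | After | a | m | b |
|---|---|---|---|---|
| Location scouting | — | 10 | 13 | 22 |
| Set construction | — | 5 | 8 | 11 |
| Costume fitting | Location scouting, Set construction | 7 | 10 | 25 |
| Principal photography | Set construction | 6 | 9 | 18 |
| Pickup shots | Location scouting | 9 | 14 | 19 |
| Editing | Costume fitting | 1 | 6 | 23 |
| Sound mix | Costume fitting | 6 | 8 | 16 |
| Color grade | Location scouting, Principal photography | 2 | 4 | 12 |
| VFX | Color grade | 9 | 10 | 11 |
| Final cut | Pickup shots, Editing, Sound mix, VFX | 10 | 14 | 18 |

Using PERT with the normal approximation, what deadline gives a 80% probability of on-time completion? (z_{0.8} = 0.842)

52.5 days

te_Location scouting = (10 + 4·13 + 22)/6 = 84/6 = 14; σ²_Location scouting = ((22−10)/6)² = 4.000
te_Set construction = (5 + 4·8 + 11)/6 = 48/6 = 8; σ²_Set construction = ((11−5)/6)² = 1.000
te_Costume fitting = (7 + 4·10 + 25)/6 = 72/6 = 12; σ²_Costume fitting = ((25−7)/6)² = 9.000
te_Principal photography = (6 + 4·9 + 18)/6 = 60/6 = 10; σ²_Principal photography = ((18−6)/6)² = 4.000
te_Pickup shots = (9 + 4·14 + 19)/6 = 84/6 = 14; σ²_Pickup shots = ((19−9)/6)² = 2.778
te_Editing = (1 + 4·6 + 23)/6 = 48/6 = 8; σ²_Editing = ((23−1)/6)² = 13.444
te_Sound mix = (6 + 4·8 + 16)/6 = 54/6 = 9; σ²_Sound mix = ((16−6)/6)² = 2.778
te_Color grade = (2 + 4·4 + 12)/6 = 30/6 = 5; σ²_Color grade = ((12−2)/6)² = 2.778
te_VFX = (9 + 4·10 + 11)/6 = 60/6 = 10; σ²_VFX = ((11−9)/6)² = 0.111
te_Final cut = (10 + 4·14 + 18)/6 = 84/6 = 14; σ²_Final cut = ((18−10)/6)² = 1.778

Forward pass:
ES_Location scouting = 0; EF_Location scouting = 14
ES_Set construction = 0; EF_Set construction = 8
ES_Costume fitting = max(EF_Location scouting=14, EF_Set construction=8) = 14; EF_Costume fitting = 14+12 = 26
ES_Principal photography = 8; EF_Principal photography = 8+10 = 18
ES_Pickup shots = 14; EF_Pickup shots = 14+14 = 28
ES_Editing = 26; EF_Editing = 26+8 = 34
ES_Sound mix = 26; EF_Sound mix = 26+9 = 35
ES_Color grade = max(EF_Location scouting=14, EF_Principal photography=18) = 18; EF_Color grade = 18+5 = 23
ES_VFX = 23; EF_VFX = 23+10 = 33
ES_Final cut = max(EF_Pickup shots=28, EF_Editing=34, EF_Sound mix=35, EF_VFX=33) = 35; EF_Final cut = 35+14 = 49
Expected project duration μ = 49 days. Critical path: Location scouting → Costume fitting → Sound mix → Final cut.

Variance along critical path = 4.000 + 9.000 + 2.778 + 1.778 = 17.556; σ = 4.190 days.
D = μ + z·σ = 49 + 0.842·4.190 = 52.5 days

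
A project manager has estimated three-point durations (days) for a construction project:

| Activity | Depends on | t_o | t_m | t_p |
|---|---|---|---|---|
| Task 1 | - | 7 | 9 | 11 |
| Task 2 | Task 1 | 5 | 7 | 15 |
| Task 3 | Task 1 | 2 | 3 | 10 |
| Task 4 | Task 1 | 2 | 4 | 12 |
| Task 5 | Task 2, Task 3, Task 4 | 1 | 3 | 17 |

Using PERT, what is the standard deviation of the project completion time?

te_Task 1 = (7 + 4·9 + 11)/6 = 54/6 = 9; σ²_Task 1 = ((11−7)/6)² = 0.444
te_Task 2 = (5 + 4·7 + 15)/6 = 48/6 = 8; σ²_Task 2 = ((15−5)/6)² = 2.778
te_Task 3 = (2 + 4·3 + 10)/6 = 24/6 = 4; σ²_Task 3 = ((10−2)/6)² = 1.778
te_Task 4 = (2 + 4·4 + 12)/6 = 30/6 = 5; σ²_Task 4 = ((12−2)/6)² = 2.778
te_Task 5 = (1 + 4·3 + 17)/6 = 30/6 = 5; σ²_Task 5 = ((17−1)/6)² = 7.111

Forward pass:
ES_Task 1 = 0; EF_Task 1 = 9
ES_Task 2 = 9; EF_Task 2 = 9+8 = 17
ES_Task 3 = 9; EF_Task 3 = 9+4 = 13
ES_Task 4 = 9; EF_Task 4 = 9+5 = 14
ES_Task 5 = max(EF_Task 2=17, EF_Task 3=13, EF_Task 4=14) = 17; EF_Task 5 = 17+5 = 22
Expected project duration μ = 22 days. Critical path: Task 1 → Task 2 → Task 5.

Variance along critical path = 0.444 + 2.778 + 7.111 = 10.333
σ = √10.333 = 3.215 days

3.21 days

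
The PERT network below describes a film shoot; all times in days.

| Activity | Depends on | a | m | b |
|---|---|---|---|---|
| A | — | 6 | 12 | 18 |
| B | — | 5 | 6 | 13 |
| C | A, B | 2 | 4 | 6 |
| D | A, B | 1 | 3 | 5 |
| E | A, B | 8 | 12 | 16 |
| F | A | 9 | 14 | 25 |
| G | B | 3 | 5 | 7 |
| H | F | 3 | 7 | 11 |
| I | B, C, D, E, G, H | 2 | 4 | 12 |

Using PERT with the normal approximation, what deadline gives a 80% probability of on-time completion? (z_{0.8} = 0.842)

42.3 days

te_A = (6 + 4·12 + 18)/6 = 72/6 = 12; σ²_A = ((18−6)/6)² = 4.000
te_B = (5 + 4·6 + 13)/6 = 42/6 = 7; σ²_B = ((13−5)/6)² = 1.778
te_C = (2 + 4·4 + 6)/6 = 24/6 = 4; σ²_C = ((6−2)/6)² = 0.444
te_D = (1 + 4·3 + 5)/6 = 18/6 = 3; σ²_D = ((5−1)/6)² = 0.444
te_E = (8 + 4·12 + 16)/6 = 72/6 = 12; σ²_E = ((16−8)/6)² = 1.778
te_F = (9 + 4·14 + 25)/6 = 90/6 = 15; σ²_F = ((25−9)/6)² = 7.111
te_G = (3 + 4·5 + 7)/6 = 30/6 = 5; σ²_G = ((7−3)/6)² = 0.444
te_H = (3 + 4·7 + 11)/6 = 42/6 = 7; σ²_H = ((11−3)/6)² = 1.778
te_I = (2 + 4·4 + 12)/6 = 30/6 = 5; σ²_I = ((12−2)/6)² = 2.778

Forward pass:
ES_A = 0; EF_A = 12
ES_B = 0; EF_B = 7
ES_C = max(EF_A=12, EF_B=7) = 12; EF_C = 12+4 = 16
ES_D = max(EF_A=12, EF_B=7) = 12; EF_D = 12+3 = 15
ES_E = max(EF_A=12, EF_B=7) = 12; EF_E = 12+12 = 24
ES_F = 12; EF_F = 12+15 = 27
ES_G = 7; EF_G = 7+5 = 12
ES_H = 27; EF_H = 27+7 = 34
ES_I = max(EF_B=7, EF_C=16, EF_D=15, EF_E=24, EF_G=12, EF_H=34) = 34; EF_I = 34+5 = 39
Expected project duration μ = 39 days. Critical path: A → F → H → I.

Variance along critical path = 4.000 + 7.111 + 1.778 + 2.778 = 15.667; σ = 3.958 days.
D = μ + z·σ = 39 + 0.842·3.958 = 42.3 days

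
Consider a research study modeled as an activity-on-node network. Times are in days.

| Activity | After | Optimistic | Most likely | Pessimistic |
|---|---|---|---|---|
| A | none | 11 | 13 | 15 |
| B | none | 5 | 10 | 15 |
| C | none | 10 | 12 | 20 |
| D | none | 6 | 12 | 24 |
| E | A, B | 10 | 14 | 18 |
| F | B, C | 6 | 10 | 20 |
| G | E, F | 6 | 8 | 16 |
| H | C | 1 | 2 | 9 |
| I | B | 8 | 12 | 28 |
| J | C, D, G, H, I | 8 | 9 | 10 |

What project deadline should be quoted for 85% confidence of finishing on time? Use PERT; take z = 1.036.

47.3 days

te_A = (11 + 4·13 + 15)/6 = 78/6 = 13; σ²_A = ((15−11)/6)² = 0.444
te_B = (5 + 4·10 + 15)/6 = 60/6 = 10; σ²_B = ((15−5)/6)² = 2.778
te_C = (10 + 4·12 + 20)/6 = 78/6 = 13; σ²_C = ((20−10)/6)² = 2.778
te_D = (6 + 4·12 + 24)/6 = 78/6 = 13; σ²_D = ((24−6)/6)² = 9.000
te_E = (10 + 4·14 + 18)/6 = 84/6 = 14; σ²_E = ((18−10)/6)² = 1.778
te_F = (6 + 4·10 + 20)/6 = 66/6 = 11; σ²_F = ((20−6)/6)² = 5.444
te_G = (6 + 4·8 + 16)/6 = 54/6 = 9; σ²_G = ((16−6)/6)² = 2.778
te_H = (1 + 4·2 + 9)/6 = 18/6 = 3; σ²_H = ((9−1)/6)² = 1.778
te_I = (8 + 4·12 + 28)/6 = 84/6 = 14; σ²_I = ((28−8)/6)² = 11.111
te_J = (8 + 4·9 + 10)/6 = 54/6 = 9; σ²_J = ((10−8)/6)² = 0.111

Forward pass:
ES_A = 0; EF_A = 13
ES_B = 0; EF_B = 10
ES_C = 0; EF_C = 13
ES_D = 0; EF_D = 13
ES_E = max(EF_A=13, EF_B=10) = 13; EF_E = 13+14 = 27
ES_F = max(EF_B=10, EF_C=13) = 13; EF_F = 13+11 = 24
ES_G = max(EF_E=27, EF_F=24) = 27; EF_G = 27+9 = 36
ES_H = 13; EF_H = 13+3 = 16
ES_I = 10; EF_I = 10+14 = 24
ES_J = max(EF_C=13, EF_D=13, EF_G=36, EF_H=16, EF_I=24) = 36; EF_J = 36+9 = 45
Expected project duration μ = 45 days. Critical path: A → E → G → J.

Variance along critical path = 0.444 + 1.778 + 2.778 + 0.111 = 5.111; σ = 2.261 days.
D = μ + z·σ = 45 + 1.036·2.261 = 47.3 days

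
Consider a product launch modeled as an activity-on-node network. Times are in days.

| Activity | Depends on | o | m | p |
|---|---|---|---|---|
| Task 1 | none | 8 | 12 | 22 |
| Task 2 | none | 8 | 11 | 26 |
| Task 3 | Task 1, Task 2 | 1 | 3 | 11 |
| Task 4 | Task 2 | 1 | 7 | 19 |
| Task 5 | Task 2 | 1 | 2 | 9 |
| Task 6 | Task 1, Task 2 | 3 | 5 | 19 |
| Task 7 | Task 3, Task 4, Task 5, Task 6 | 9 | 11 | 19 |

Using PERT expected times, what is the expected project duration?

te_Task 1 = (8 + 4·12 + 22)/6 = 78/6 = 13
te_Task 2 = (8 + 4·11 + 26)/6 = 78/6 = 13
te_Task 3 = (1 + 4·3 + 11)/6 = 24/6 = 4
te_Task 4 = (1 + 4·7 + 19)/6 = 48/6 = 8
te_Task 5 = (1 + 4·2 + 9)/6 = 18/6 = 3
te_Task 6 = (3 + 4·5 + 19)/6 = 42/6 = 7
te_Task 7 = (9 + 4·11 + 19)/6 = 72/6 = 12

Forward pass:
ES_Task 1 = 0; EF_Task 1 = 13
ES_Task 2 = 0; EF_Task 2 = 13
ES_Task 3 = max(EF_Task 1=13, EF_Task 2=13) = 13; EF_Task 3 = 13+4 = 17
ES_Task 4 = 13; EF_Task 4 = 13+8 = 21
ES_Task 5 = 13; EF_Task 5 = 13+3 = 16
ES_Task 6 = max(EF_Task 1=13, EF_Task 2=13) = 13; EF_Task 6 = 13+7 = 20
ES_Task 7 = max(EF_Task 3=17, EF_Task 4=21, EF_Task 5=16, EF_Task 6=20) = 21; EF_Task 7 = 21+12 = 33
Expected project duration μ = 33 days. Critical path: Task 2 → Task 4 → Task 7.

33 days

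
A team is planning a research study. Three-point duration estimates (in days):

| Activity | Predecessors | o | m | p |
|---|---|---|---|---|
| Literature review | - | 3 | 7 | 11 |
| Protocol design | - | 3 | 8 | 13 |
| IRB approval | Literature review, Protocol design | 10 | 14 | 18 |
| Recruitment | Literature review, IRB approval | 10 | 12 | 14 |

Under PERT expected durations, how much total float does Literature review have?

te_Literature review = (3 + 4·7 + 11)/6 = 42/6 = 7
te_Protocol design = (3 + 4·8 + 13)/6 = 48/6 = 8
te_IRB approval = (10 + 4·14 + 18)/6 = 84/6 = 14
te_Recruitment = (10 + 4·12 + 14)/6 = 72/6 = 12

Forward pass:
ES_Literature review = 0; EF_Literature review = 7
ES_Protocol design = 0; EF_Protocol design = 8
ES_IRB approval = max(EF_Literature review=7, EF_Protocol design=8) = 8; EF_IRB approval = 8+14 = 22
ES_Recruitment = max(EF_Literature review=7, EF_IRB approval=22) = 22; EF_Recruitment = 22+12 = 34
Expected project duration μ = 34 days. Critical path: Protocol design → IRB approval → Recruitment.

Backward pass:
LF_Recruitment = 34; LS_Recruitment = 34−12 = 22
LF_IRB approval = LS_Recruitment = 22; LS_IRB approval = 22−14 = 8
LF_Protocol design = LS_IRB approval = 8; LS_Protocol design = 8−8 = 0
LF_Literature review = min(LS_IRB approval=8, LS_Recruitment=22) = 8; LS_Literature review = 8−7 = 1
Slack_Literature review = LS_Literature review − ES_Literature review = 1 − 0 = 1

1 days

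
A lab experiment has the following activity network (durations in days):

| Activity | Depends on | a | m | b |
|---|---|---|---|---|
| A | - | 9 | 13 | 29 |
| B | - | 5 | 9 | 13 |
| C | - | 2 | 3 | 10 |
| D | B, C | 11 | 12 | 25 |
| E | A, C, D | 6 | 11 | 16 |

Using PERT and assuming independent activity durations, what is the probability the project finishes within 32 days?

0.264

te_A = (9 + 4·13 + 29)/6 = 90/6 = 15; σ²_A = ((29−9)/6)² = 11.111
te_B = (5 + 4·9 + 13)/6 = 54/6 = 9; σ²_B = ((13−5)/6)² = 1.778
te_C = (2 + 4·3 + 10)/6 = 24/6 = 4; σ²_C = ((10−2)/6)² = 1.778
te_D = (11 + 4·12 + 25)/6 = 84/6 = 14; σ²_D = ((25−11)/6)² = 5.444
te_E = (6 + 4·11 + 16)/6 = 66/6 = 11; σ²_E = ((16−6)/6)² = 2.778

Forward pass:
ES_A = 0; EF_A = 15
ES_B = 0; EF_B = 9
ES_C = 0; EF_C = 4
ES_D = max(EF_B=9, EF_C=4) = 9; EF_D = 9+14 = 23
ES_E = max(EF_A=15, EF_C=4, EF_D=23) = 23; EF_E = 23+11 = 34
Expected project duration μ = 34 days. Critical path: B → D → E.

Variance along critical path = 1.778 + 5.444 + 2.778 = 10.000; σ = √10.000 = 3.162 days.
Z = (32 − 34) / 3.162 = -0.632
P(T ≤ 32) = Φ(-0.632) ≈ 0.264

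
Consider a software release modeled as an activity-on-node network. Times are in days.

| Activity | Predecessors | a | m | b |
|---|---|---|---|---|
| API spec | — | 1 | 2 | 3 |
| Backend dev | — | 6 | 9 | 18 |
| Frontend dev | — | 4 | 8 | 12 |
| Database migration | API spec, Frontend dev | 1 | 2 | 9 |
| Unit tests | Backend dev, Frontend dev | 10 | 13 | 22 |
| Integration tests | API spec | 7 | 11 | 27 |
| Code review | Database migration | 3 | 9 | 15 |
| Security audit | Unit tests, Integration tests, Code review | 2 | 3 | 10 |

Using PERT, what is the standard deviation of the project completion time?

te_API spec = (1 + 4·2 + 3)/6 = 12/6 = 2; σ²_API spec = ((3−1)/6)² = 0.111
te_Backend dev = (6 + 4·9 + 18)/6 = 60/6 = 10; σ²_Backend dev = ((18−6)/6)² = 4.000
te_Frontend dev = (4 + 4·8 + 12)/6 = 48/6 = 8; σ²_Frontend dev = ((12−4)/6)² = 1.778
te_Database migration = (1 + 4·2 + 9)/6 = 18/6 = 3; σ²_Database migration = ((9−1)/6)² = 1.778
te_Unit tests = (10 + 4·13 + 22)/6 = 84/6 = 14; σ²_Unit tests = ((22−10)/6)² = 4.000
te_Integration tests = (7 + 4·11 + 27)/6 = 78/6 = 13; σ²_Integration tests = ((27−7)/6)² = 11.111
te_Code review = (3 + 4·9 + 15)/6 = 54/6 = 9; σ²_Code review = ((15−3)/6)² = 4.000
te_Security audit = (2 + 4·3 + 10)/6 = 24/6 = 4; σ²_Security audit = ((10−2)/6)² = 1.778

Forward pass:
ES_API spec = 0; EF_API spec = 2
ES_Backend dev = 0; EF_Backend dev = 10
ES_Frontend dev = 0; EF_Frontend dev = 8
ES_Database migration = max(EF_API spec=2, EF_Frontend dev=8) = 8; EF_Database migration = 8+3 = 11
ES_Unit tests = max(EF_Backend dev=10, EF_Frontend dev=8) = 10; EF_Unit tests = 10+14 = 24
ES_Integration tests = 2; EF_Integration tests = 2+13 = 15
ES_Code review = 11; EF_Code review = 11+9 = 20
ES_Security audit = max(EF_Unit tests=24, EF_Integration tests=15, EF_Code review=20) = 24; EF_Security audit = 24+4 = 28
Expected project duration μ = 28 days. Critical path: Backend dev → Unit tests → Security audit.

Variance along critical path = 4.000 + 4.000 + 1.778 = 9.778
σ = √9.778 = 3.127 days

3.13 days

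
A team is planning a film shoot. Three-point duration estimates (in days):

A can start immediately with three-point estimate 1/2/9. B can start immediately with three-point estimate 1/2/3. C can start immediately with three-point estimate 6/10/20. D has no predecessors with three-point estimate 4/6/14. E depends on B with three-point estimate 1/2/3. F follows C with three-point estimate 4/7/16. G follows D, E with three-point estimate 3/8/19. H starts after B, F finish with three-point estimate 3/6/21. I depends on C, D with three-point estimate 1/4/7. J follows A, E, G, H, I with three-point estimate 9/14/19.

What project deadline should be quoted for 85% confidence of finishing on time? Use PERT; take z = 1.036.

te_A = (1 + 4·2 + 9)/6 = 18/6 = 3; σ²_A = ((9−1)/6)² = 1.778
te_B = (1 + 4·2 + 3)/6 = 12/6 = 2; σ²_B = ((3−1)/6)² = 0.111
te_C = (6 + 4·10 + 20)/6 = 66/6 = 11; σ²_C = ((20−6)/6)² = 5.444
te_D = (4 + 4·6 + 14)/6 = 42/6 = 7; σ²_D = ((14−4)/6)² = 2.778
te_E = (1 + 4·2 + 3)/6 = 12/6 = 2; σ²_E = ((3−1)/6)² = 0.111
te_F = (4 + 4·7 + 16)/6 = 48/6 = 8; σ²_F = ((16−4)/6)² = 4.000
te_G = (3 + 4·8 + 19)/6 = 54/6 = 9; σ²_G = ((19−3)/6)² = 7.111
te_H = (3 + 4·6 + 21)/6 = 48/6 = 8; σ²_H = ((21−3)/6)² = 9.000
te_I = (1 + 4·4 + 7)/6 = 24/6 = 4; σ²_I = ((7−1)/6)² = 1.000
te_J = (9 + 4·14 + 19)/6 = 84/6 = 14; σ²_J = ((19−9)/6)² = 2.778

Forward pass:
ES_A = 0; EF_A = 3
ES_B = 0; EF_B = 2
ES_C = 0; EF_C = 11
ES_D = 0; EF_D = 7
ES_E = 2; EF_E = 2+2 = 4
ES_F = 11; EF_F = 11+8 = 19
ES_G = max(EF_D=7, EF_E=4) = 7; EF_G = 7+9 = 16
ES_H = max(EF_B=2, EF_F=19) = 19; EF_H = 19+8 = 27
ES_I = max(EF_C=11, EF_D=7) = 11; EF_I = 11+4 = 15
ES_J = max(EF_A=3, EF_E=4, EF_G=16, EF_H=27, EF_I=15) = 27; EF_J = 27+14 = 41
Expected project duration μ = 41 days. Critical path: C → F → H → J.

Variance along critical path = 5.444 + 4.000 + 9.000 + 2.778 = 21.222; σ = 4.607 days.
D = μ + z·σ = 41 + 1.036·4.607 = 45.8 days

45.8 days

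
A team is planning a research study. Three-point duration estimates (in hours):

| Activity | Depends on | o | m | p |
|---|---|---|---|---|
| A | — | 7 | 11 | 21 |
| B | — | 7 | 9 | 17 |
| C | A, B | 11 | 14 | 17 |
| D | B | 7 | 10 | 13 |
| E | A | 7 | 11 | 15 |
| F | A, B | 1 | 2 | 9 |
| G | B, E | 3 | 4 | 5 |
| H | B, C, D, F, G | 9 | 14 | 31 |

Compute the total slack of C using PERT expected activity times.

1 hours

te_A = (7 + 4·11 + 21)/6 = 72/6 = 12
te_B = (7 + 4·9 + 17)/6 = 60/6 = 10
te_C = (11 + 4·14 + 17)/6 = 84/6 = 14
te_D = (7 + 4·10 + 13)/6 = 60/6 = 10
te_E = (7 + 4·11 + 15)/6 = 66/6 = 11
te_F = (1 + 4·2 + 9)/6 = 18/6 = 3
te_G = (3 + 4·4 + 5)/6 = 24/6 = 4
te_H = (9 + 4·14 + 31)/6 = 96/6 = 16

Forward pass:
ES_A = 0; EF_A = 12
ES_B = 0; EF_B = 10
ES_C = max(EF_A=12, EF_B=10) = 12; EF_C = 12+14 = 26
ES_D = 10; EF_D = 10+10 = 20
ES_E = 12; EF_E = 12+11 = 23
ES_F = max(EF_A=12, EF_B=10) = 12; EF_F = 12+3 = 15
ES_G = max(EF_B=10, EF_E=23) = 23; EF_G = 23+4 = 27
ES_H = max(EF_B=10, EF_C=26, EF_D=20, EF_F=15, EF_G=27) = 27; EF_H = 27+16 = 43
Expected project duration μ = 43 hours. Critical path: A → E → G → H.

Backward pass:
LF_H = 43; LS_H = 43−16 = 27
LF_G = LS_H = 27; LS_G = 27−4 = 23
LF_F = LS_H = 27; LS_F = 27−3 = 24
LF_E = LS_G = 23; LS_E = 23−11 = 12
LF_D = LS_H = 27; LS_D = 27−10 = 17
LF_C = LS_H = 27; LS_C = 27−14 = 13
LF_B = min(LS_C=13, LS_D=17, LS_F=24, LS_G=23, LS_H=27) = 13; LS_B = 13−10 = 3
LF_A = min(LS_C=13, LS_E=12, LS_F=24) = 12; LS_A = 12−12 = 0
Slack_C = LS_C − ES_C = 13 − 12 = 1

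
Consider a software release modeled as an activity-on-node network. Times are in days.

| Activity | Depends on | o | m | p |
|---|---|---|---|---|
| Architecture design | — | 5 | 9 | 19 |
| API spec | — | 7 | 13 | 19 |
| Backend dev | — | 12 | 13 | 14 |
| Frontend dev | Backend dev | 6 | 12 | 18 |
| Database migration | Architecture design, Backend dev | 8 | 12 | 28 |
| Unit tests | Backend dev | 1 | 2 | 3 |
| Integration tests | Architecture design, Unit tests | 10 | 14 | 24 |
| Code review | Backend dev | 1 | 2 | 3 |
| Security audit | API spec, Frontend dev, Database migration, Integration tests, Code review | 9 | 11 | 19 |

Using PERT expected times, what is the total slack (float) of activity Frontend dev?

te_Architecture design = (5 + 4·9 + 19)/6 = 60/6 = 10
te_API spec = (7 + 4·13 + 19)/6 = 78/6 = 13
te_Backend dev = (12 + 4·13 + 14)/6 = 78/6 = 13
te_Frontend dev = (6 + 4·12 + 18)/6 = 72/6 = 12
te_Database migration = (8 + 4·12 + 28)/6 = 84/6 = 14
te_Unit tests = (1 + 4·2 + 3)/6 = 12/6 = 2
te_Integration tests = (10 + 4·14 + 24)/6 = 90/6 = 15
te_Code review = (1 + 4·2 + 3)/6 = 12/6 = 2
te_Security audit = (9 + 4·11 + 19)/6 = 72/6 = 12

Forward pass:
ES_Architecture design = 0; EF_Architecture design = 10
ES_API spec = 0; EF_API spec = 13
ES_Backend dev = 0; EF_Backend dev = 13
ES_Frontend dev = 13; EF_Frontend dev = 13+12 = 25
ES_Database migration = max(EF_Architecture design=10, EF_Backend dev=13) = 13; EF_Database migration = 13+14 = 27
ES_Unit tests = 13; EF_Unit tests = 13+2 = 15
ES_Integration tests = max(EF_Architecture design=10, EF_Unit tests=15) = 15; EF_Integration tests = 15+15 = 30
ES_Code review = 13; EF_Code review = 13+2 = 15
ES_Security audit = max(EF_API spec=13, EF_Frontend dev=25, EF_Database migration=27, EF_Integration tests=30, EF_Code review=15) = 30; EF_Security audit = 30+12 = 42
Expected project duration μ = 42 days. Critical path: Backend dev → Unit tests → Integration tests → Security audit.

Backward pass:
LF_Security audit = 42; LS_Security audit = 42−12 = 30
LF_Code review = LS_Security audit = 30; LS_Code review = 30−2 = 28
LF_Integration tests = LS_Security audit = 30; LS_Integration tests = 30−15 = 15
LF_Unit tests = LS_Integration tests = 15; LS_Unit tests = 15−2 = 13
LF_Database migration = LS_Security audit = 30; LS_Database migration = 30−14 = 16
LF_Frontend dev = LS_Security audit = 30; LS_Frontend dev = 30−12 = 18
LF_Backend dev = min(LS_Frontend dev=18, LS_Database migration=16, LS_Unit tests=13, LS_Code review=28) = 13; LS_Backend dev = 13−13 = 0
LF_API spec = LS_Security audit = 30; LS_API spec = 30−13 = 17
LF_Architecture design = min(LS_Database migration=16, LS_Integration tests=15) = 15; LS_Architecture design = 15−10 = 5
Slack_Frontend dev = LS_Frontend dev − ES_Frontend dev = 18 − 13 = 5

5 days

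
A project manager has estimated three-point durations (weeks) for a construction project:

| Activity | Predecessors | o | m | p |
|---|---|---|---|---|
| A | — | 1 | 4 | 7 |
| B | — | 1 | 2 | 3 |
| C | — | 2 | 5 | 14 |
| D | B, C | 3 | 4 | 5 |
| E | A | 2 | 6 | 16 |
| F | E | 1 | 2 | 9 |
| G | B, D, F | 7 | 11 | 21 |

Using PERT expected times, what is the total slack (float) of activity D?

4 weeks

te_A = (1 + 4·4 + 7)/6 = 24/6 = 4
te_B = (1 + 4·2 + 3)/6 = 12/6 = 2
te_C = (2 + 4·5 + 14)/6 = 36/6 = 6
te_D = (3 + 4·4 + 5)/6 = 24/6 = 4
te_E = (2 + 4·6 + 16)/6 = 42/6 = 7
te_F = (1 + 4·2 + 9)/6 = 18/6 = 3
te_G = (7 + 4·11 + 21)/6 = 72/6 = 12

Forward pass:
ES_A = 0; EF_A = 4
ES_B = 0; EF_B = 2
ES_C = 0; EF_C = 6
ES_D = max(EF_B=2, EF_C=6) = 6; EF_D = 6+4 = 10
ES_E = 4; EF_E = 4+7 = 11
ES_F = 11; EF_F = 11+3 = 14
ES_G = max(EF_B=2, EF_D=10, EF_F=14) = 14; EF_G = 14+12 = 26
Expected project duration μ = 26 weeks. Critical path: A → E → F → G.

Backward pass:
LF_G = 26; LS_G = 26−12 = 14
LF_F = LS_G = 14; LS_F = 14−3 = 11
LF_E = LS_F = 11; LS_E = 11−7 = 4
LF_D = LS_G = 14; LS_D = 14−4 = 10
LF_C = LS_D = 10; LS_C = 10−6 = 4
LF_B = min(LS_D=10, LS_G=14) = 10; LS_B = 10−2 = 8
LF_A = LS_E = 4; LS_A = 4−4 = 0
Slack_D = LS_D − ES_D = 10 − 6 = 4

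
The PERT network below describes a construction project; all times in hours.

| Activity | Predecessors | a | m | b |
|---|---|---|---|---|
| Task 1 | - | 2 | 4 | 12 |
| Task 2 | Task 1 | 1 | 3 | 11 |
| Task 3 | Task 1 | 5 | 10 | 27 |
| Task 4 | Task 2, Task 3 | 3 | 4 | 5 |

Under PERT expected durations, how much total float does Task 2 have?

8 hours

te_Task 1 = (2 + 4·4 + 12)/6 = 30/6 = 5
te_Task 2 = (1 + 4·3 + 11)/6 = 24/6 = 4
te_Task 3 = (5 + 4·10 + 27)/6 = 72/6 = 12
te_Task 4 = (3 + 4·4 + 5)/6 = 24/6 = 4

Forward pass:
ES_Task 1 = 0; EF_Task 1 = 5
ES_Task 2 = 5; EF_Task 2 = 5+4 = 9
ES_Task 3 = 5; EF_Task 3 = 5+12 = 17
ES_Task 4 = max(EF_Task 2=9, EF_Task 3=17) = 17; EF_Task 4 = 17+4 = 21
Expected project duration μ = 21 hours. Critical path: Task 1 → Task 3 → Task 4.

Backward pass:
LF_Task 4 = 21; LS_Task 4 = 21−4 = 17
LF_Task 3 = LS_Task 4 = 17; LS_Task 3 = 17−12 = 5
LF_Task 2 = LS_Task 4 = 17; LS_Task 2 = 17−4 = 13
LF_Task 1 = min(LS_Task 2=13, LS_Task 3=5) = 5; LS_Task 1 = 5−5 = 0
Slack_Task 2 = LS_Task 2 − ES_Task 2 = 13 − 5 = 8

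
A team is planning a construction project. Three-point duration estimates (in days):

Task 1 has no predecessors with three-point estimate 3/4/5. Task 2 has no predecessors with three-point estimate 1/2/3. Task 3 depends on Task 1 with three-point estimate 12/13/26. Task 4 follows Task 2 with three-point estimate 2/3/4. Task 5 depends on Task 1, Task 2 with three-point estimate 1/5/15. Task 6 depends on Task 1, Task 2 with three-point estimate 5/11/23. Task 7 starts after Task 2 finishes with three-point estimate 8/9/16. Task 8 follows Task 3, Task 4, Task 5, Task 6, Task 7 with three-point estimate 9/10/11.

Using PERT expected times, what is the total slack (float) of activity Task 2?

5 days

te_Task 1 = (3 + 4·4 + 5)/6 = 24/6 = 4
te_Task 2 = (1 + 4·2 + 3)/6 = 12/6 = 2
te_Task 3 = (12 + 4·13 + 26)/6 = 90/6 = 15
te_Task 4 = (2 + 4·3 + 4)/6 = 18/6 = 3
te_Task 5 = (1 + 4·5 + 15)/6 = 36/6 = 6
te_Task 6 = (5 + 4·11 + 23)/6 = 72/6 = 12
te_Task 7 = (8 + 4·9 + 16)/6 = 60/6 = 10
te_Task 8 = (9 + 4·10 + 11)/6 = 60/6 = 10

Forward pass:
ES_Task 1 = 0; EF_Task 1 = 4
ES_Task 2 = 0; EF_Task 2 = 2
ES_Task 3 = 4; EF_Task 3 = 4+15 = 19
ES_Task 4 = 2; EF_Task 4 = 2+3 = 5
ES_Task 5 = max(EF_Task 1=4, EF_Task 2=2) = 4; EF_Task 5 = 4+6 = 10
ES_Task 6 = max(EF_Task 1=4, EF_Task 2=2) = 4; EF_Task 6 = 4+12 = 16
ES_Task 7 = 2; EF_Task 7 = 2+10 = 12
ES_Task 8 = max(EF_Task 3=19, EF_Task 4=5, EF_Task 5=10, EF_Task 6=16, EF_Task 7=12) = 19; EF_Task 8 = 19+10 = 29
Expected project duration μ = 29 days. Critical path: Task 1 → Task 3 → Task 8.

Backward pass:
LF_Task 8 = 29; LS_Task 8 = 29−10 = 19
LF_Task 7 = LS_Task 8 = 19; LS_Task 7 = 19−10 = 9
LF_Task 6 = LS_Task 8 = 19; LS_Task 6 = 19−12 = 7
LF_Task 5 = LS_Task 8 = 19; LS_Task 5 = 19−6 = 13
LF_Task 4 = LS_Task 8 = 19; LS_Task 4 = 19−3 = 16
LF_Task 3 = LS_Task 8 = 19; LS_Task 3 = 19−15 = 4
LF_Task 2 = min(LS_Task 4=16, LS_Task 5=13, LS_Task 6=7, LS_Task 7=9) = 7; LS_Task 2 = 7−2 = 5
LF_Task 1 = min(LS_Task 3=4, LS_Task 5=13, LS_Task 6=7) = 4; LS_Task 1 = 4−4 = 0
Slack_Task 2 = LS_Task 2 − ES_Task 2 = 5 − 0 = 5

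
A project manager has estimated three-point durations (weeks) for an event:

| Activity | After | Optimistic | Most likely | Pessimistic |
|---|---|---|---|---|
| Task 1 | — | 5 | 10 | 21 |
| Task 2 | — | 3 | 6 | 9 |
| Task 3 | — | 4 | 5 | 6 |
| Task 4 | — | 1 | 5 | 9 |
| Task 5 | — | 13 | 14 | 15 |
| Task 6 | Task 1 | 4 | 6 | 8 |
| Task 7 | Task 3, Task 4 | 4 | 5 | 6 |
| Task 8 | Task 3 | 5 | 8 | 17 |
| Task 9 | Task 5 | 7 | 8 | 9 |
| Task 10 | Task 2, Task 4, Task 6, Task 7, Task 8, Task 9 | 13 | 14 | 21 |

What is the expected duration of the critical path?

te_Task 1 = (5 + 4·10 + 21)/6 = 66/6 = 11
te_Task 2 = (3 + 4·6 + 9)/6 = 36/6 = 6
te_Task 3 = (4 + 4·5 + 6)/6 = 30/6 = 5
te_Task 4 = (1 + 4·5 + 9)/6 = 30/6 = 5
te_Task 5 = (13 + 4·14 + 15)/6 = 84/6 = 14
te_Task 6 = (4 + 4·6 + 8)/6 = 36/6 = 6
te_Task 7 = (4 + 4·5 + 6)/6 = 30/6 = 5
te_Task 8 = (5 + 4·8 + 17)/6 = 54/6 = 9
te_Task 9 = (7 + 4·8 + 9)/6 = 48/6 = 8
te_Task 10 = (13 + 4·14 + 21)/6 = 90/6 = 15

Forward pass:
ES_Task 1 = 0; EF_Task 1 = 11
ES_Task 2 = 0; EF_Task 2 = 6
ES_Task 3 = 0; EF_Task 3 = 5
ES_Task 4 = 0; EF_Task 4 = 5
ES_Task 5 = 0; EF_Task 5 = 14
ES_Task 6 = 11; EF_Task 6 = 11+6 = 17
ES_Task 7 = max(EF_Task 3=5, EF_Task 4=5) = 5; EF_Task 7 = 5+5 = 10
ES_Task 8 = 5; EF_Task 8 = 5+9 = 14
ES_Task 9 = 14; EF_Task 9 = 14+8 = 22
ES_Task 10 = max(EF_Task 2=6, EF_Task 4=5, EF_Task 6=17, EF_Task 7=10, EF_Task 8=14, EF_Task 9=22) = 22; EF_Task 10 = 22+15 = 37
Expected project duration μ = 37 weeks. Critical path: Task 5 → Task 9 → Task 10.

37 weeks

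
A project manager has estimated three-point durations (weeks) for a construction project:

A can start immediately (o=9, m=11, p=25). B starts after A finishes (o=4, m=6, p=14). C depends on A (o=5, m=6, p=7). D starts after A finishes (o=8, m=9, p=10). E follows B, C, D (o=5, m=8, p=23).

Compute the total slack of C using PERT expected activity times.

te_A = (9 + 4·11 + 25)/6 = 78/6 = 13
te_B = (4 + 4·6 + 14)/6 = 42/6 = 7
te_C = (5 + 4·6 + 7)/6 = 36/6 = 6
te_D = (8 + 4·9 + 10)/6 = 54/6 = 9
te_E = (5 + 4·8 + 23)/6 = 60/6 = 10

Forward pass:
ES_A = 0; EF_A = 13
ES_B = 13; EF_B = 13+7 = 20
ES_C = 13; EF_C = 13+6 = 19
ES_D = 13; EF_D = 13+9 = 22
ES_E = max(EF_B=20, EF_C=19, EF_D=22) = 22; EF_E = 22+10 = 32
Expected project duration μ = 32 weeks. Critical path: A → D → E.

Backward pass:
LF_E = 32; LS_E = 32−10 = 22
LF_D = LS_E = 22; LS_D = 22−9 = 13
LF_C = LS_E = 22; LS_C = 22−6 = 16
LF_B = LS_E = 22; LS_B = 22−7 = 15
LF_A = min(LS_B=15, LS_C=16, LS_D=13) = 13; LS_A = 13−13 = 0
Slack_C = LS_C − ES_C = 16 − 13 = 3

3 weeks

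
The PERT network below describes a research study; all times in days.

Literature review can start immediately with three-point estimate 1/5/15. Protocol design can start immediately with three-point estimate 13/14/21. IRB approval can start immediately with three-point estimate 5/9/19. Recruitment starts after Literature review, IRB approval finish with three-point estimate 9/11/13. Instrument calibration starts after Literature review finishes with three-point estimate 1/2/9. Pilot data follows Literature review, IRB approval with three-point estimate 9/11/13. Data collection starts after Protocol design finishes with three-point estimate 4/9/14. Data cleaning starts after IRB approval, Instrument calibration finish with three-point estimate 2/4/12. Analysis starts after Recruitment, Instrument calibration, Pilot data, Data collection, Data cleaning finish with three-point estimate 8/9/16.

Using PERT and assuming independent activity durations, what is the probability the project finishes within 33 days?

0.346

te_Literature review = (1 + 4·5 + 15)/6 = 36/6 = 6; σ²_Literature review = ((15−1)/6)² = 5.444
te_Protocol design = (13 + 4·14 + 21)/6 = 90/6 = 15; σ²_Protocol design = ((21−13)/6)² = 1.778
te_IRB approval = (5 + 4·9 + 19)/6 = 60/6 = 10; σ²_IRB approval = ((19−5)/6)² = 5.444
te_Recruitment = (9 + 4·11 + 13)/6 = 66/6 = 11; σ²_Recruitment = ((13−9)/6)² = 0.444
te_Instrument calibration = (1 + 4·2 + 9)/6 = 18/6 = 3; σ²_Instrument calibration = ((9−1)/6)² = 1.778
te_Pilot data = (9 + 4·11 + 13)/6 = 66/6 = 11; σ²_Pilot data = ((13−9)/6)² = 0.444
te_Data collection = (4 + 4·9 + 14)/6 = 54/6 = 9; σ²_Data collection = ((14−4)/6)² = 2.778
te_Data cleaning = (2 + 4·4 + 12)/6 = 30/6 = 5; σ²_Data cleaning = ((12−2)/6)² = 2.778
te_Analysis = (8 + 4·9 + 16)/6 = 60/6 = 10; σ²_Analysis = ((16−8)/6)² = 1.778

Forward pass:
ES_Literature review = 0; EF_Literature review = 6
ES_Protocol design = 0; EF_Protocol design = 15
ES_IRB approval = 0; EF_IRB approval = 10
ES_Recruitment = max(EF_Literature review=6, EF_IRB approval=10) = 10; EF_Recruitment = 10+11 = 21
ES_Instrument calibration = 6; EF_Instrument calibration = 6+3 = 9
ES_Pilot data = max(EF_Literature review=6, EF_IRB approval=10) = 10; EF_Pilot data = 10+11 = 21
ES_Data collection = 15; EF_Data collection = 15+9 = 24
ES_Data cleaning = max(EF_IRB approval=10, EF_Instrument calibration=9) = 10; EF_Data cleaning = 10+5 = 15
ES_Analysis = max(EF_Recruitment=21, EF_Instrument calibration=9, EF_Pilot data=21, EF_Data collection=24, EF_Data cleaning=15) = 24; EF_Analysis = 24+10 = 34
Expected project duration μ = 34 days. Critical path: Protocol design → Data collection → Analysis.

Variance along critical path = 1.778 + 2.778 + 1.778 = 6.333; σ = √6.333 = 2.517 days.
Z = (33 − 34) / 2.517 = -0.397
P(T ≤ 33) = Φ(-0.397) ≈ 0.346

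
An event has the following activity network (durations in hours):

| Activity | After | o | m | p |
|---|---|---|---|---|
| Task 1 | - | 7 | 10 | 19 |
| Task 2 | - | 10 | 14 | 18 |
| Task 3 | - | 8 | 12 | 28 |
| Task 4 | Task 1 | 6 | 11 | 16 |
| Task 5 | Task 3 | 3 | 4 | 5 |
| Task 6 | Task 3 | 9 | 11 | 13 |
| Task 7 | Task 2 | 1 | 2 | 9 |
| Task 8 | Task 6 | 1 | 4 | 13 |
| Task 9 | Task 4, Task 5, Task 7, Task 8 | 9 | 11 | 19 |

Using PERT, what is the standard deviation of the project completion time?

4.28 hours

te_Task 1 = (7 + 4·10 + 19)/6 = 66/6 = 11; σ²_Task 1 = ((19−7)/6)² = 4.000
te_Task 2 = (10 + 4·14 + 18)/6 = 84/6 = 14; σ²_Task 2 = ((18−10)/6)² = 1.778
te_Task 3 = (8 + 4·12 + 28)/6 = 84/6 = 14; σ²_Task 3 = ((28−8)/6)² = 11.111
te_Task 4 = (6 + 4·11 + 16)/6 = 66/6 = 11; σ²_Task 4 = ((16−6)/6)² = 2.778
te_Task 5 = (3 + 4·4 + 5)/6 = 24/6 = 4; σ²_Task 5 = ((5−3)/6)² = 0.111
te_Task 6 = (9 + 4·11 + 13)/6 = 66/6 = 11; σ²_Task 6 = ((13−9)/6)² = 0.444
te_Task 7 = (1 + 4·2 + 9)/6 = 18/6 = 3; σ²_Task 7 = ((9−1)/6)² = 1.778
te_Task 8 = (1 + 4·4 + 13)/6 = 30/6 = 5; σ²_Task 8 = ((13−1)/6)² = 4.000
te_Task 9 = (9 + 4·11 + 19)/6 = 72/6 = 12; σ²_Task 9 = ((19−9)/6)² = 2.778

Forward pass:
ES_Task 1 = 0; EF_Task 1 = 11
ES_Task 2 = 0; EF_Task 2 = 14
ES_Task 3 = 0; EF_Task 3 = 14
ES_Task 4 = 11; EF_Task 4 = 11+11 = 22
ES_Task 5 = 14; EF_Task 5 = 14+4 = 18
ES_Task 6 = 14; EF_Task 6 = 14+11 = 25
ES_Task 7 = 14; EF_Task 7 = 14+3 = 17
ES_Task 8 = 25; EF_Task 8 = 25+5 = 30
ES_Task 9 = max(EF_Task 4=22, EF_Task 5=18, EF_Task 7=17, EF_Task 8=30) = 30; EF_Task 9 = 30+12 = 42
Expected project duration μ = 42 hours. Critical path: Task 3 → Task 6 → Task 8 → Task 9.

Variance along critical path = 11.111 + 0.444 + 4.000 + 2.778 = 18.333
σ = √18.333 = 4.282 hours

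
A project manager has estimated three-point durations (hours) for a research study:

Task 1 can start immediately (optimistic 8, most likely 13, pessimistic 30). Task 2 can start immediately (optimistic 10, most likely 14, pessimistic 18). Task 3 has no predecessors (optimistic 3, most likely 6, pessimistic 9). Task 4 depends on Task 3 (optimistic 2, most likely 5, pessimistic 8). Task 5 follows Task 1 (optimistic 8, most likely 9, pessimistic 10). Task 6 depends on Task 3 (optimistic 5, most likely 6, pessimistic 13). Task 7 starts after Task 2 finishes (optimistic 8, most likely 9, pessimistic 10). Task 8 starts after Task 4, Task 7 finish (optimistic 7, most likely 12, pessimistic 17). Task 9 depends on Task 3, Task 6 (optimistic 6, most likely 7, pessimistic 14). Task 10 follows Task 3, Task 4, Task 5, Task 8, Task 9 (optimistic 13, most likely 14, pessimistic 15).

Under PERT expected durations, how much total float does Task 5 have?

te_Task 1 = (8 + 4·13 + 30)/6 = 90/6 = 15
te_Task 2 = (10 + 4·14 + 18)/6 = 84/6 = 14
te_Task 3 = (3 + 4·6 + 9)/6 = 36/6 = 6
te_Task 4 = (2 + 4·5 + 8)/6 = 30/6 = 5
te_Task 5 = (8 + 4·9 + 10)/6 = 54/6 = 9
te_Task 6 = (5 + 4·6 + 13)/6 = 42/6 = 7
te_Task 7 = (8 + 4·9 + 10)/6 = 54/6 = 9
te_Task 8 = (7 + 4·12 + 17)/6 = 72/6 = 12
te_Task 9 = (6 + 4·7 + 14)/6 = 48/6 = 8
te_Task 10 = (13 + 4·14 + 15)/6 = 84/6 = 14

Forward pass:
ES_Task 1 = 0; EF_Task 1 = 15
ES_Task 2 = 0; EF_Task 2 = 14
ES_Task 3 = 0; EF_Task 3 = 6
ES_Task 4 = 6; EF_Task 4 = 6+5 = 11
ES_Task 5 = 15; EF_Task 5 = 15+9 = 24
ES_Task 6 = 6; EF_Task 6 = 6+7 = 13
ES_Task 7 = 14; EF_Task 7 = 14+9 = 23
ES_Task 8 = max(EF_Task 4=11, EF_Task 7=23) = 23; EF_Task 8 = 23+12 = 35
ES_Task 9 = max(EF_Task 3=6, EF_Task 6=13) = 13; EF_Task 9 = 13+8 = 21
ES_Task 10 = max(EF_Task 3=6, EF_Task 4=11, EF_Task 5=24, EF_Task 8=35, EF_Task 9=21) = 35; EF_Task 10 = 35+14 = 49
Expected project duration μ = 49 hours. Critical path: Task 2 → Task 7 → Task 8 → Task 10.

Backward pass:
LF_Task 10 = 49; LS_Task 10 = 49−14 = 35
LF_Task 9 = LS_Task 10 = 35; LS_Task 9 = 35−8 = 27
LF_Task 8 = LS_Task 10 = 35; LS_Task 8 = 35−12 = 23
LF_Task 7 = LS_Task 8 = 23; LS_Task 7 = 23−9 = 14
LF_Task 6 = LS_Task 9 = 27; LS_Task 6 = 27−7 = 20
LF_Task 5 = LS_Task 10 = 35; LS_Task 5 = 35−9 = 26
LF_Task 4 = min(LS_Task 8=23, LS_Task 10=35) = 23; LS_Task 4 = 23−5 = 18
LF_Task 3 = min(LS_Task 4=18, LS_Task 6=20, LS_Task 9=27, LS_Task 10=35) = 18; LS_Task 3 = 18−6 = 12
LF_Task 2 = LS_Task 7 = 14; LS_Task 2 = 14−14 = 0
LF_Task 1 = LS_Task 5 = 26; LS_Task 1 = 26−15 = 11
Slack_Task 5 = LS_Task 5 − ES_Task 5 = 26 − 15 = 11

11 hours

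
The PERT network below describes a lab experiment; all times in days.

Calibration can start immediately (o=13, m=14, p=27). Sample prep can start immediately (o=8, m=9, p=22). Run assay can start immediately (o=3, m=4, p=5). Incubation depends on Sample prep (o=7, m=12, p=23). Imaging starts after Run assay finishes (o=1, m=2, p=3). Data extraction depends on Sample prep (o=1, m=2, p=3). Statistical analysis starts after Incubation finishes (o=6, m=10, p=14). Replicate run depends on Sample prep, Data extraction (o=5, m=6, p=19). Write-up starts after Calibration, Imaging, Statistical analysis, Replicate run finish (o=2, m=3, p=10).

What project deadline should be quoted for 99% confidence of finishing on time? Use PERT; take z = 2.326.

47.3 days

te_Calibration = (13 + 4·14 + 27)/6 = 96/6 = 16; σ²_Calibration = ((27−13)/6)² = 5.444
te_Sample prep = (8 + 4·9 + 22)/6 = 66/6 = 11; σ²_Sample prep = ((22−8)/6)² = 5.444
te_Run assay = (3 + 4·4 + 5)/6 = 24/6 = 4; σ²_Run assay = ((5−3)/6)² = 0.111
te_Incubation = (7 + 4·12 + 23)/6 = 78/6 = 13; σ²_Incubation = ((23−7)/6)² = 7.111
te_Imaging = (1 + 4·2 + 3)/6 = 12/6 = 2; σ²_Imaging = ((3−1)/6)² = 0.111
te_Data extraction = (1 + 4·2 + 3)/6 = 12/6 = 2; σ²_Data extraction = ((3−1)/6)² = 0.111
te_Statistical analysis = (6 + 4·10 + 14)/6 = 60/6 = 10; σ²_Statistical analysis = ((14−6)/6)² = 1.778
te_Replicate run = (5 + 4·6 + 19)/6 = 48/6 = 8; σ²_Replicate run = ((19−5)/6)² = 5.444
te_Write-up = (2 + 4·3 + 10)/6 = 24/6 = 4; σ²_Write-up = ((10−2)/6)² = 1.778

Forward pass:
ES_Calibration = 0; EF_Calibration = 16
ES_Sample prep = 0; EF_Sample prep = 11
ES_Run assay = 0; EF_Run assay = 4
ES_Incubation = 11; EF_Incubation = 11+13 = 24
ES_Imaging = 4; EF_Imaging = 4+2 = 6
ES_Data extraction = 11; EF_Data extraction = 11+2 = 13
ES_Statistical analysis = 24; EF_Statistical analysis = 24+10 = 34
ES_Replicate run = max(EF_Sample prep=11, EF_Data extraction=13) = 13; EF_Replicate run = 13+8 = 21
ES_Write-up = max(EF_Calibration=16, EF_Imaging=6, EF_Statistical analysis=34, EF_Replicate run=21) = 34; EF_Write-up = 34+4 = 38
Expected project duration μ = 38 days. Critical path: Sample prep → Incubation → Statistical analysis → Write-up.

Variance along critical path = 5.444 + 7.111 + 1.778 + 1.778 = 16.111; σ = 4.014 days.
D = μ + z·σ = 38 + 2.326·4.014 = 47.3 days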